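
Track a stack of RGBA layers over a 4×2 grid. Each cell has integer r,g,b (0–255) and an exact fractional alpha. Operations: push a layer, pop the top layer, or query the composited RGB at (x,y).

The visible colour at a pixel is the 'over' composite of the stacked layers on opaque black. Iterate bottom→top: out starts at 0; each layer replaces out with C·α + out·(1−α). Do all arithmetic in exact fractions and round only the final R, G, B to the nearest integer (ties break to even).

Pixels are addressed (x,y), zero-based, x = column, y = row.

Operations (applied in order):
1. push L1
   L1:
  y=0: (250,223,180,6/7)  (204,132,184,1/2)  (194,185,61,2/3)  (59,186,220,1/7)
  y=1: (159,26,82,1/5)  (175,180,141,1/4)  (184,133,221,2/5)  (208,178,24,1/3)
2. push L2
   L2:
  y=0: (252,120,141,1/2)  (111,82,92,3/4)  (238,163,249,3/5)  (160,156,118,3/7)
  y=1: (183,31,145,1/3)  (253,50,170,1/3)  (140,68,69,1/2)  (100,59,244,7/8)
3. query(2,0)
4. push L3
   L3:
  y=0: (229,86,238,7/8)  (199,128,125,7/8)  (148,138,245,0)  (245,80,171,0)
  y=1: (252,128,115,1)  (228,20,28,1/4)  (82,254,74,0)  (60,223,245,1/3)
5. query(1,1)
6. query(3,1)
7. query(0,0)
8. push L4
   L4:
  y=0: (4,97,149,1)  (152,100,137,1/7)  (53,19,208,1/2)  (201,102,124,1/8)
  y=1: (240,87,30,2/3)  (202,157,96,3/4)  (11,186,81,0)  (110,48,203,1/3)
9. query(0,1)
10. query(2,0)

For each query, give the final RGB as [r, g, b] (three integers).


(2,0) stack=L1,L2; from [0,0,0]:
after L1 α=2/3: [388/3, 370/3, 122/3]
after L2 α=3/5: [2918/15, 2207/15, 497/3]
rounded: [195, 147, 166]

at x=1,y=1 over L1,L2,L3:
+L1 (α=1/4) → [175/4, 45, 141/4]
+L2 (α=1/3) → [227/2, 140/3, 481/6]
+L3 (α=1/4) → [1137/8, 40, 537/8]
→ [142, 40, 67]

at x=3,y=1 over L1,L2,L3:
L1 α=1/3: [208/3, 178/3, 8]
L2 α=7/8: [577/6, 1417/24, 429/2]
L3 α=1/3: [757/9, 4093/36, 674/3]
= [84, 114, 225]

query (0,0) [L1,L2,L3] — begin 0,0,0
L1 α=6/7: [1500/7, 1338/7, 1080/7]
L2 α=1/2: [1632/7, 1089/7, 2067/14]
L3 α=7/8: [12853/56, 5303/56, 25391/112]
= [230, 95, 227]

at x=0,y=1 over L1,L2,L3,L4:
after L1 α=1/5: [159/5, 26/5, 82/5]
after L2 α=1/3: [411/5, 69/5, 889/15]
after L3 α=1: [252, 128, 115]
after L4 α=2/3: [244, 302/3, 175/3]
= [244, 101, 58]

at x=2,y=0 over L1,L2,L3,L4:
L1 α=2/3: [388/3, 370/3, 122/3]
L2 α=3/5: [2918/15, 2207/15, 497/3]
L3 α=0: [2918/15, 2207/15, 497/3]
L4 α=1/2: [3713/30, 1246/15, 1121/6]
rounded: [124, 83, 187]


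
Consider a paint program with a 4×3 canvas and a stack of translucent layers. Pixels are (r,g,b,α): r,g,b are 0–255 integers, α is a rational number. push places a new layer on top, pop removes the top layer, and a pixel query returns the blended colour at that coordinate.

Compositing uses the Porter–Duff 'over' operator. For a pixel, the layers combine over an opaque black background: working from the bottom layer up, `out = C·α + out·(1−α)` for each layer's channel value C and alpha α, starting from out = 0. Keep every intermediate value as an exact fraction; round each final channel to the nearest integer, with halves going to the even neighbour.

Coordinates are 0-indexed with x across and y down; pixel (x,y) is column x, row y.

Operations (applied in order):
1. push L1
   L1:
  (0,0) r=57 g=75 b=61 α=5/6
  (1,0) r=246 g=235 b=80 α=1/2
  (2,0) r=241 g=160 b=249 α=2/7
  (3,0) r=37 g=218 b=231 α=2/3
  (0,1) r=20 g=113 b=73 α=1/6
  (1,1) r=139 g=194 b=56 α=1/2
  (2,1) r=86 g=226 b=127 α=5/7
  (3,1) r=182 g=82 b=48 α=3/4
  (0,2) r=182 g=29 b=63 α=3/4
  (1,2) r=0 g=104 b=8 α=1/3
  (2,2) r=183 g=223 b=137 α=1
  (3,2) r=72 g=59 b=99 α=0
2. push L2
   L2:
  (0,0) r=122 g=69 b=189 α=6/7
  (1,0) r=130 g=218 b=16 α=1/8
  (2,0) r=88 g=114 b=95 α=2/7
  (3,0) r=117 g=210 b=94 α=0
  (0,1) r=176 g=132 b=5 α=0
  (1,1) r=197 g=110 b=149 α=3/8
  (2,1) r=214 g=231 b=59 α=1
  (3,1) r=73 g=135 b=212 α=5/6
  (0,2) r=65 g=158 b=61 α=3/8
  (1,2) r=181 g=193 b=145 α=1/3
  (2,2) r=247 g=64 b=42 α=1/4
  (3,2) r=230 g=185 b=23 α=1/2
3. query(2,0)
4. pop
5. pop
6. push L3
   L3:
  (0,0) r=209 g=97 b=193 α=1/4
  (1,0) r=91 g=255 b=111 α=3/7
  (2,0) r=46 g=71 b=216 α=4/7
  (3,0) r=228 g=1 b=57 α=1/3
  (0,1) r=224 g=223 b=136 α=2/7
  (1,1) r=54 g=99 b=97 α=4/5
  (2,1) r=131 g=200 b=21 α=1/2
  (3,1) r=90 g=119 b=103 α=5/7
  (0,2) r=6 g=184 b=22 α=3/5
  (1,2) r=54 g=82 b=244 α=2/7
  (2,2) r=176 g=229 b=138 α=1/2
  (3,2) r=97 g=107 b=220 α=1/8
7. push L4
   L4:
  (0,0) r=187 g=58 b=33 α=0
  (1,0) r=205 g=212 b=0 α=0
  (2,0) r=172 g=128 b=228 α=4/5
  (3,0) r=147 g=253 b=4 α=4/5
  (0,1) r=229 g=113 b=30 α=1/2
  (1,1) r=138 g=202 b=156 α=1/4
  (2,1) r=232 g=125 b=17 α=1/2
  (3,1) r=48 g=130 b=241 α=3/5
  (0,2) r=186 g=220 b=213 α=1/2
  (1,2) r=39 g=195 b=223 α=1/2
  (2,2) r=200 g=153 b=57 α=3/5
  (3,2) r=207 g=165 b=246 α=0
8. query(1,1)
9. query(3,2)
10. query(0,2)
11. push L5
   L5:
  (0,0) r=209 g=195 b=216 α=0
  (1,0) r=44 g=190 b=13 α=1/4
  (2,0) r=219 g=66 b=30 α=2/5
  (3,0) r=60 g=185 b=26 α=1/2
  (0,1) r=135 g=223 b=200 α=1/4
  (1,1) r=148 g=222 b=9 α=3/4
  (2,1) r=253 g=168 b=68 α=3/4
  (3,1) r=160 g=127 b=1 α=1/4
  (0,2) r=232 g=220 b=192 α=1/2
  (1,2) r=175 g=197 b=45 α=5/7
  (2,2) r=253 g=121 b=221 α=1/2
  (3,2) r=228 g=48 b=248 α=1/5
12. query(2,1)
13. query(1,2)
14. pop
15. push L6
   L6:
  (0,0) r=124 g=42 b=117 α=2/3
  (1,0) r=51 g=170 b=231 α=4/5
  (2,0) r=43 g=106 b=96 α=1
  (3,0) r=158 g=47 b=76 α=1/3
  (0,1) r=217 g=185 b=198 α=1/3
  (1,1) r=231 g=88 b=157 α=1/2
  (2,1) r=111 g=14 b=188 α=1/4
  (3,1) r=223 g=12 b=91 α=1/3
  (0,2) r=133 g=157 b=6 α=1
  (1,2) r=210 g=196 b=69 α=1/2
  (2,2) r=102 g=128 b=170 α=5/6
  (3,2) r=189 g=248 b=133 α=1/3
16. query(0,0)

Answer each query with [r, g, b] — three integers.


at x=2,y=0 over L1,L2:
L1 α=2/7: [482/7, 320/7, 498/7]
L2 α=2/7: [3642/49, 3196/49, 3820/49]
→ [74, 65, 78]

(1,1) stack=L3,L4; from [0,0,0]:
after L3 α=4/5: [216/5, 396/5, 388/5]
after L4 α=1/4: [669/10, 1099/10, 486/5]
rounded: [67, 110, 97]

at x=3,y=2 over L3,L4:
L3 α=1/8: [97/8, 107/8, 55/2]
L4 α=0: [97/8, 107/8, 55/2]
= [12, 13, 28]

query (0,2) [L3,L4] — begin 0,0,0
after L3 α=3/5: [18/5, 552/5, 66/5]
after L4 α=1/2: [474/5, 826/5, 1131/10]
→ [95, 165, 113]

at x=2,y=1 over L3,L4,L5:
L3 α=1/2: [131/2, 100, 21/2]
L4 α=1/2: [595/4, 225/2, 55/4]
L5 α=3/4: [3631/16, 1233/8, 871/16]
rounded: [227, 154, 54]

query (1,2) [L3,L4,L5] — begin 0,0,0
L3 α=2/7: [108/7, 164/7, 488/7]
L4 α=1/2: [381/14, 1529/14, 2049/14]
L5 α=5/7: [6506/49, 8424/49, 3624/49]
= [133, 172, 74]

at x=0,y=0 over L3,L4,L6:
after L3 α=1/4: [209/4, 97/4, 193/4]
after L4 α=0: [209/4, 97/4, 193/4]
after L6 α=2/3: [1201/12, 433/12, 1129/12]
rounded: [100, 36, 94]


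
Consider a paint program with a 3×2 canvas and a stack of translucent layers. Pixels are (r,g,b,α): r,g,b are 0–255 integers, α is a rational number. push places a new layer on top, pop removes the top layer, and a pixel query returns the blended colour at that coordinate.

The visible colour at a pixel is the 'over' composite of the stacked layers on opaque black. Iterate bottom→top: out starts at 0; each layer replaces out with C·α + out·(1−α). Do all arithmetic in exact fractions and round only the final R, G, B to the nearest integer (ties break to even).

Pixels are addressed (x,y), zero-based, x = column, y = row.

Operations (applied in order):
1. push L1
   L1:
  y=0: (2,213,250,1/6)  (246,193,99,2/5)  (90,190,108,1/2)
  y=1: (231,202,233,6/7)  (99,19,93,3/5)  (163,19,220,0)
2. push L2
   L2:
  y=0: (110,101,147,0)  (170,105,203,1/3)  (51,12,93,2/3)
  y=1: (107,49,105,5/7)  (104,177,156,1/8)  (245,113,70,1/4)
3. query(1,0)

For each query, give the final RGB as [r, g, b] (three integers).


query (1,0) [L1,L2] — begin 0,0,0
L1 α=2/5: [492/5, 386/5, 198/5]
L2 α=1/3: [1834/15, 1297/15, 1411/15]
→ [122, 86, 94]


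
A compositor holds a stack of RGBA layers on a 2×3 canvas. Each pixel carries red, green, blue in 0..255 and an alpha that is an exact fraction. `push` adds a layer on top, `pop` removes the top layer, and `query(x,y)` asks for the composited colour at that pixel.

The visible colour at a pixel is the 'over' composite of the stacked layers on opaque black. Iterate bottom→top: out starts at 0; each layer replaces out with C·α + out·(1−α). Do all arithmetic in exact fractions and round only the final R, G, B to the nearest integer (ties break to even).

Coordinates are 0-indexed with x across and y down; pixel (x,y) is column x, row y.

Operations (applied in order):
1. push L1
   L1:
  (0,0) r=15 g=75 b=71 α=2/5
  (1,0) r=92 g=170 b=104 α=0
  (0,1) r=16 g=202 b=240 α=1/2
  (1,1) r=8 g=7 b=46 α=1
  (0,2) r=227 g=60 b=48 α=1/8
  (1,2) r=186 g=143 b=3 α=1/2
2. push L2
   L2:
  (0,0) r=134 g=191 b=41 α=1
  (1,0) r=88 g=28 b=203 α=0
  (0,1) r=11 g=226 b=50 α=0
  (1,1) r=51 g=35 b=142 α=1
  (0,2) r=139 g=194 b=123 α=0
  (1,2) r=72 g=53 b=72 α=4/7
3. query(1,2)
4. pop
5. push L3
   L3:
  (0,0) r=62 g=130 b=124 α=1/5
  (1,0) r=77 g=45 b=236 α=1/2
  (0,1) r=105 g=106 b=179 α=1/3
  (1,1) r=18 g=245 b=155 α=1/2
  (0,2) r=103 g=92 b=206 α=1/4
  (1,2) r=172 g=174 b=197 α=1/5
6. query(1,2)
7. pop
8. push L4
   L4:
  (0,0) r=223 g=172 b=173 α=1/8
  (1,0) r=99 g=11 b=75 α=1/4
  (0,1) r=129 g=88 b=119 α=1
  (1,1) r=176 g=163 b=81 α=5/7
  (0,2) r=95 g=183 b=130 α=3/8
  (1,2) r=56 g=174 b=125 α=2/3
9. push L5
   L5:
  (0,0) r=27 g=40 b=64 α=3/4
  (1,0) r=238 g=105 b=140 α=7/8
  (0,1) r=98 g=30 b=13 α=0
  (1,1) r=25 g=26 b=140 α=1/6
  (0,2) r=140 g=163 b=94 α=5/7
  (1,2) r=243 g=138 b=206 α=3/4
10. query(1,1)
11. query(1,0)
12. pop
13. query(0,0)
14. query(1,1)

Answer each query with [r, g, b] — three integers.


query (1,2) [L1,L2] — begin 0,0,0
+L1 (α=1/2) → [93, 143/2, 3/2]
+L2 (α=4/7) → [81, 853/14, 585/14]
= [81, 61, 42]

query (1,2) [L1,L3] — begin 0,0,0
+L1 (α=1/2) → [93, 143/2, 3/2]
+L3 (α=1/5) → [544/5, 92, 203/5]
→ [109, 92, 41]

(1,1) stack=L1,L4,L5; from [0,0,0]:
+L1 (α=1) → [8, 7, 46]
+L4 (α=5/7) → [128, 829/7, 71]
+L5 (α=1/6) → [665/6, 4327/42, 165/2]
rounded: [111, 103, 82]

(1,0) stack=L1,L4,L5; from [0,0,0]:
+L1 (α=0) → [0, 0, 0]
+L4 (α=1/4) → [99/4, 11/4, 75/4]
+L5 (α=7/8) → [6763/32, 2951/32, 3995/32]
rounded: [211, 92, 125]

(0,0) stack=L1,L4; from [0,0,0]:
after L1 α=2/5: [6, 30, 142/5]
after L4 α=1/8: [265/8, 191/4, 1859/40]
rounded: [33, 48, 46]

query (1,1) [L1,L4] — begin 0,0,0
after L1 α=1: [8, 7, 46]
after L4 α=5/7: [128, 829/7, 71]
= [128, 118, 71]


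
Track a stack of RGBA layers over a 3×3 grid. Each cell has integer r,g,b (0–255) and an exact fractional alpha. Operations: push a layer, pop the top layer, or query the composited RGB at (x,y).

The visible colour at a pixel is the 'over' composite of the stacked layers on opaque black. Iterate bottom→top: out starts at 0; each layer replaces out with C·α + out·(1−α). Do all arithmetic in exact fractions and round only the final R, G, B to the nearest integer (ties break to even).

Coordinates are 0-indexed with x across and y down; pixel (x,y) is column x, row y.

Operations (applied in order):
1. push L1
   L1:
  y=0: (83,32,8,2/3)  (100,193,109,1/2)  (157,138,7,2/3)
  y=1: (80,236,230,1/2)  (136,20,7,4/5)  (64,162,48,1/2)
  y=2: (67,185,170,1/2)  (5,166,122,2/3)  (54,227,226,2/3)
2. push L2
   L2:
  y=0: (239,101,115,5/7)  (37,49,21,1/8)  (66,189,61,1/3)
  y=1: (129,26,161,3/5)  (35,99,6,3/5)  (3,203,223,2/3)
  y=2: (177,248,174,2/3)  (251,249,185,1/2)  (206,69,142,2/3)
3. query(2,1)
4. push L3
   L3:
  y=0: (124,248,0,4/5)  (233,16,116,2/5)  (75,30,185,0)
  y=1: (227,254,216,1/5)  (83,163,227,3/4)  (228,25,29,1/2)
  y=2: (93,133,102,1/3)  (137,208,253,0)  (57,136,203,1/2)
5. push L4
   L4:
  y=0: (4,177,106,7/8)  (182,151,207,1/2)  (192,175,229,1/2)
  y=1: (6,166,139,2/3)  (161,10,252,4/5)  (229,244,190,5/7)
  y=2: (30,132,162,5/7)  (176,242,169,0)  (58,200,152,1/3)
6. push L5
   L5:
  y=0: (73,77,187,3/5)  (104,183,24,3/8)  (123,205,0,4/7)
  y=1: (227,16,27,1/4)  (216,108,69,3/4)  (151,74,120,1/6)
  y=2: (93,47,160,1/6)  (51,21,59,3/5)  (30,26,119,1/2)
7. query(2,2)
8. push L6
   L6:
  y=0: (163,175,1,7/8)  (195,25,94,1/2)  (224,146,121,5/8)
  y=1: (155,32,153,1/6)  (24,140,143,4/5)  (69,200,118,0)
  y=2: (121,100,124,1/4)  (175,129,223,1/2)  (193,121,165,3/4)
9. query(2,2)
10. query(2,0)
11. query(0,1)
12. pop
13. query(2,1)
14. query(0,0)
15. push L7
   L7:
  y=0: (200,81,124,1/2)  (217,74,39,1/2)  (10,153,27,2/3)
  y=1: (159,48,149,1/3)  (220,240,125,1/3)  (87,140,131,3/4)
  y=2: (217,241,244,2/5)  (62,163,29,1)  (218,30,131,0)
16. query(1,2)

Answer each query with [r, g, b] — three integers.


at x=2,y=1 over L1,L2:
L1 α=1/2: [32, 81, 24]
L2 α=2/3: [38/3, 487/3, 470/3]
= [13, 162, 157]

at x=2,y=2 over L1,L2,L3,L4,L5:
L1 α=2/3: [36, 454/3, 452/3]
L2 α=2/3: [448/3, 868/9, 1304/9]
L3 α=1/2: [619/6, 1046/9, 3131/18]
L4 α=1/3: [793/9, 3892/27, 4499/27]
L5 α=1/2: [1063/18, 2297/27, 3856/27]
= [59, 85, 143]

at x=2,y=2 over L1,L2,L3,L4,L5,L6:
+L1 (α=2/3) → [36, 454/3, 452/3]
+L2 (α=2/3) → [448/3, 868/9, 1304/9]
+L3 (α=1/2) → [619/6, 1046/9, 3131/18]
+L4 (α=1/3) → [793/9, 3892/27, 4499/27]
+L5 (α=1/2) → [1063/18, 2297/27, 3856/27]
+L6 (α=3/4) → [11485/72, 6049/54, 17221/108]
= [160, 112, 159]

(2,0) stack=L1,L2,L3,L4,L5,L6; from [0,0,0]:
+L1 (α=2/3) → [314/3, 92, 14/3]
+L2 (α=1/3) → [826/9, 373/3, 211/9]
+L3 (α=0) → [826/9, 373/3, 211/9]
+L4 (α=1/2) → [1277/9, 449/3, 1136/9]
+L5 (α=4/7) → [2753/21, 1269/7, 1136/21]
+L6 (α=5/8) → [10593/56, 8917/56, 5371/56]
= [189, 159, 96]

query (0,1) [L1,L2,L3,L4,L5,L6] — begin 0,0,0
+L1 (α=1/2) → [40, 118, 115]
+L2 (α=3/5) → [467/5, 314/5, 713/5]
+L3 (α=1/5) → [3003/25, 2526/25, 3932/25]
+L4 (α=2/3) → [1101/25, 10826/75, 10882/75]
+L5 (α=1/4) → [4489/50, 5613/50, 11557/100]
+L6 (α=1/6) → [2013/20, 5933/60, 14617/120]
= [101, 99, 122]

query (2,1) [L1,L2,L3,L4,L5] — begin 0,0,0
after L1 α=1/2: [32, 81, 24]
after L2 α=2/3: [38/3, 487/3, 470/3]
after L3 α=1/2: [361/3, 281/3, 557/6]
after L4 α=5/7: [4157/21, 4222/21, 3407/21]
after L5 α=1/6: [11978/63, 11332/63, 19555/126]
= [190, 180, 155]

at x=0,y=0 over L1,L2,L3,L4,L5:
+L1 (α=2/3) → [166/3, 64/3, 16/3]
+L2 (α=5/7) → [3917/21, 1643/21, 251/3]
+L3 (α=4/5) → [14333/105, 4495/21, 251/15]
+L4 (α=7/8) → [17273/840, 15257/84, 11381/120]
+L5 (α=3/5) → [109253/2100, 24959/210, 45041/300]
rounded: [52, 119, 150]

query (1,2) [L1,L2,L3,L4,L5,L7] — begin 0,0,0
+L1 (α=2/3) → [10/3, 332/3, 244/3]
+L2 (α=1/2) → [763/6, 1079/6, 799/6]
+L3 (α=0) → [763/6, 1079/6, 799/6]
+L4 (α=0) → [763/6, 1079/6, 799/6]
+L5 (α=3/5) → [1222/15, 1268/15, 266/3]
+L7 (α=1) → [62, 163, 29]
rounded: [62, 163, 29]


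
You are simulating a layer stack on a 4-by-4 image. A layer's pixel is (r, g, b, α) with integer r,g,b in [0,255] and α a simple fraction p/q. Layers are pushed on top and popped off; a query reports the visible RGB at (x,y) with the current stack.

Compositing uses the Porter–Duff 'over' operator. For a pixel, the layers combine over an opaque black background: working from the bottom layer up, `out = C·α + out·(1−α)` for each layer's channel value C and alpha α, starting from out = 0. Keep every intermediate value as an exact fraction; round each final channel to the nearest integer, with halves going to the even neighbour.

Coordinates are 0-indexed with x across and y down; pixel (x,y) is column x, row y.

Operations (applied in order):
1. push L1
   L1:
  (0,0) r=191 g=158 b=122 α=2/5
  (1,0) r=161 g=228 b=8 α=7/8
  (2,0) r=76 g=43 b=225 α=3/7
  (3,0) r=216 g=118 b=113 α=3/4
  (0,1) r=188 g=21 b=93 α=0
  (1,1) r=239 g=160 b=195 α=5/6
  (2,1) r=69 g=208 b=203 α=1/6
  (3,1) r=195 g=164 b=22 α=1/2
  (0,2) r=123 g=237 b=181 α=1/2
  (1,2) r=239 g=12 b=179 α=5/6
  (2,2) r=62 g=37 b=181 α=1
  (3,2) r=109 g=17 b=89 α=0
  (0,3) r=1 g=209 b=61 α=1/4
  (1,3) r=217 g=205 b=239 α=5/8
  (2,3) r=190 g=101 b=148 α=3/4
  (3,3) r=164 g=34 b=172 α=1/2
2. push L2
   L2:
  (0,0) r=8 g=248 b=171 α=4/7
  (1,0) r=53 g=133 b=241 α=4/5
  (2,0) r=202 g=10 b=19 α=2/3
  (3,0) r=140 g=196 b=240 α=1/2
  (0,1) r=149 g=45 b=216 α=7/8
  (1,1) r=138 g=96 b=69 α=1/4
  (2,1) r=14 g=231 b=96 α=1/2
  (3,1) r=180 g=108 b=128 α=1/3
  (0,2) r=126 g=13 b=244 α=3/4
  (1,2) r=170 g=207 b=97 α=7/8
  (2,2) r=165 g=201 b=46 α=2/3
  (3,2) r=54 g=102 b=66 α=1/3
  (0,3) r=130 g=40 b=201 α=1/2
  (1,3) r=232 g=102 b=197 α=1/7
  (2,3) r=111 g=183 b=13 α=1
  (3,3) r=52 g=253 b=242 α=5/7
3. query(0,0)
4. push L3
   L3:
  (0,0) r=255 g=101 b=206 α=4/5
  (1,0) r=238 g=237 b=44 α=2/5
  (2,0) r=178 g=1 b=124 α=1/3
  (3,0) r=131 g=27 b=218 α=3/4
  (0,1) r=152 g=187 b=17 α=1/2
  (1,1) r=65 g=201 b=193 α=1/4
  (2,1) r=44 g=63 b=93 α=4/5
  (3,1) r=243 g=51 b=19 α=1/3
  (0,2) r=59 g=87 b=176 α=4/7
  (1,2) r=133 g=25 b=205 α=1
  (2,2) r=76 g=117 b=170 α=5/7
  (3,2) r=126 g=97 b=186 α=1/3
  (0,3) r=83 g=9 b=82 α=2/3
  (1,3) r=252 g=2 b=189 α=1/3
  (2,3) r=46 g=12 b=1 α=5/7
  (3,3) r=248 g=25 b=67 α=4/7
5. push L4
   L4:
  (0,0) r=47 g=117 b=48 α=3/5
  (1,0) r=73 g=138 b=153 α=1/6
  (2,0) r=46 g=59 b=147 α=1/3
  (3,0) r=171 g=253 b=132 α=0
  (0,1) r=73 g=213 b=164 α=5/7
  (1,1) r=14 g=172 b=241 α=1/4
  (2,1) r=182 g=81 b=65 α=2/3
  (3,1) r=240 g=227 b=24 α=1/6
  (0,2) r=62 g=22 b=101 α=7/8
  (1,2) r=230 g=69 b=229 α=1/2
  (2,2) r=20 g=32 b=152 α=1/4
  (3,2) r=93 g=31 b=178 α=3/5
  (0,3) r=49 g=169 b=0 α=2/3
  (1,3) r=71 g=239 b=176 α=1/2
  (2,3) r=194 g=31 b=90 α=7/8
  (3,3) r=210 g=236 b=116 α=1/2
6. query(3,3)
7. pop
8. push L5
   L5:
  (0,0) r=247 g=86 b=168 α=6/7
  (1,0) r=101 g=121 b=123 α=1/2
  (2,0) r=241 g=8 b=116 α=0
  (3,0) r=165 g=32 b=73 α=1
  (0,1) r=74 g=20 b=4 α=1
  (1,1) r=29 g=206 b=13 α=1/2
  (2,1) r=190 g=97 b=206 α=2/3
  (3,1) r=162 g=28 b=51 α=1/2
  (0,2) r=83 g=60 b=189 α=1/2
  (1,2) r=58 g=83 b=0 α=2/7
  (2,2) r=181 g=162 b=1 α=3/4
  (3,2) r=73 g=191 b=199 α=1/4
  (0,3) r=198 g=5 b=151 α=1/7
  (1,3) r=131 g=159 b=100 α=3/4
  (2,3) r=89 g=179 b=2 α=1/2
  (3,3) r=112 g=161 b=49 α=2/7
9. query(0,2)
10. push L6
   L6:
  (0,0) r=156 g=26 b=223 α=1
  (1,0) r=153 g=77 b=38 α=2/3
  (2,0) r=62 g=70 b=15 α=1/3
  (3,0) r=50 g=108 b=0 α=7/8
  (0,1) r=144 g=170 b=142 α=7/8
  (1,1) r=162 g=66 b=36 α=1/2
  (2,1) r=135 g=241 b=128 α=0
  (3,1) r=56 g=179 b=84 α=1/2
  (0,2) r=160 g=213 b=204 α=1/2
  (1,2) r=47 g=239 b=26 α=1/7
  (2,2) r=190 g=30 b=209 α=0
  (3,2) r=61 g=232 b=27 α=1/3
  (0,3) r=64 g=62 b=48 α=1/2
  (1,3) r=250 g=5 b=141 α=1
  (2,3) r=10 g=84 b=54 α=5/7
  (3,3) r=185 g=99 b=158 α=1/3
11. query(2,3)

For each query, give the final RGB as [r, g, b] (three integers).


(0,0) stack=L1,L2; from [0,0,0]:
L1 α=2/5: [382/5, 316/5, 244/5]
L2 α=4/7: [1306/35, 844/5, 4152/35]
rounded: [37, 169, 119]

(3,3) stack=L1,L2,L3,L4; from [0,0,0]:
+L1 (α=1/2) → [82, 17, 86]
+L2 (α=5/7) → [424/7, 1299/7, 1382/7]
+L3 (α=4/7) → [8216/49, 4597/49, 6022/49]
+L4 (α=1/2) → [9253/49, 16161/98, 5853/49]
rounded: [189, 165, 119]

at x=0,y=2 over L1,L2,L3,L5:
+L1 (α=1/2) → [123/2, 237/2, 181/2]
+L2 (α=3/4) → [879/8, 315/8, 1645/8]
+L3 (α=4/7) → [4525/56, 3729/56, 10567/56]
+L5 (α=1/2) → [9173/112, 7089/112, 21151/112]
rounded: [82, 63, 189]

at x=2,y=3 over L1,L2,L3,L5,L6:
+L1 (α=3/4) → [285/2, 303/4, 111]
+L2 (α=1) → [111, 183, 13]
+L3 (α=5/7) → [452/7, 426/7, 31/7]
+L5 (α=1/2) → [1075/14, 1679/14, 45/14]
+L6 (α=5/7) → [1425/49, 4619/49, 1935/49]
→ [29, 94, 39]


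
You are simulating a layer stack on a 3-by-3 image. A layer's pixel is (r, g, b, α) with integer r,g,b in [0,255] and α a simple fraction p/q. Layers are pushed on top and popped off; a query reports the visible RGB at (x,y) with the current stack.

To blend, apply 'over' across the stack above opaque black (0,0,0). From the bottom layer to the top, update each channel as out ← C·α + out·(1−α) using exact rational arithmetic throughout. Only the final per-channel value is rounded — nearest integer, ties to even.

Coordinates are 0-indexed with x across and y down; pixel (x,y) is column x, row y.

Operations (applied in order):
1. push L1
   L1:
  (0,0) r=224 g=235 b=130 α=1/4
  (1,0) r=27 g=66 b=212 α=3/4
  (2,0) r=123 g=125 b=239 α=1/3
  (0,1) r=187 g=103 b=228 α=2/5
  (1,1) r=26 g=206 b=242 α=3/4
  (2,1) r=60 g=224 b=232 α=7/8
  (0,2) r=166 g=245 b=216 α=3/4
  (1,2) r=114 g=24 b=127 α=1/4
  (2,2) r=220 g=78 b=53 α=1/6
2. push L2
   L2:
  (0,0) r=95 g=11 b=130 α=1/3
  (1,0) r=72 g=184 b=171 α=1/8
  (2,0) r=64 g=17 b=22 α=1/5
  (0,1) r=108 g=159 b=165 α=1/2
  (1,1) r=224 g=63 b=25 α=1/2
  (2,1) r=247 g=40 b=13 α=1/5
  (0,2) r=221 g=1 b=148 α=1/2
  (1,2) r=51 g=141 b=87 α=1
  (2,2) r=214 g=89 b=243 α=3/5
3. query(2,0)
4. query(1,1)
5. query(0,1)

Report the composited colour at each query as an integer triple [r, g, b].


at x=2,y=0 over L1,L2:
after L1 α=1/3: [41, 125/3, 239/3]
after L2 α=1/5: [228/5, 551/15, 1022/15]
rounded: [46, 37, 68]

(1,1) stack=L1,L2; from [0,0,0]:
L1 α=3/4: [39/2, 309/2, 363/2]
L2 α=1/2: [487/4, 435/4, 413/4]
= [122, 109, 103]

(0,1) stack=L1,L2; from [0,0,0]:
L1 α=2/5: [374/5, 206/5, 456/5]
L2 α=1/2: [457/5, 1001/10, 1281/10]
= [91, 100, 128]


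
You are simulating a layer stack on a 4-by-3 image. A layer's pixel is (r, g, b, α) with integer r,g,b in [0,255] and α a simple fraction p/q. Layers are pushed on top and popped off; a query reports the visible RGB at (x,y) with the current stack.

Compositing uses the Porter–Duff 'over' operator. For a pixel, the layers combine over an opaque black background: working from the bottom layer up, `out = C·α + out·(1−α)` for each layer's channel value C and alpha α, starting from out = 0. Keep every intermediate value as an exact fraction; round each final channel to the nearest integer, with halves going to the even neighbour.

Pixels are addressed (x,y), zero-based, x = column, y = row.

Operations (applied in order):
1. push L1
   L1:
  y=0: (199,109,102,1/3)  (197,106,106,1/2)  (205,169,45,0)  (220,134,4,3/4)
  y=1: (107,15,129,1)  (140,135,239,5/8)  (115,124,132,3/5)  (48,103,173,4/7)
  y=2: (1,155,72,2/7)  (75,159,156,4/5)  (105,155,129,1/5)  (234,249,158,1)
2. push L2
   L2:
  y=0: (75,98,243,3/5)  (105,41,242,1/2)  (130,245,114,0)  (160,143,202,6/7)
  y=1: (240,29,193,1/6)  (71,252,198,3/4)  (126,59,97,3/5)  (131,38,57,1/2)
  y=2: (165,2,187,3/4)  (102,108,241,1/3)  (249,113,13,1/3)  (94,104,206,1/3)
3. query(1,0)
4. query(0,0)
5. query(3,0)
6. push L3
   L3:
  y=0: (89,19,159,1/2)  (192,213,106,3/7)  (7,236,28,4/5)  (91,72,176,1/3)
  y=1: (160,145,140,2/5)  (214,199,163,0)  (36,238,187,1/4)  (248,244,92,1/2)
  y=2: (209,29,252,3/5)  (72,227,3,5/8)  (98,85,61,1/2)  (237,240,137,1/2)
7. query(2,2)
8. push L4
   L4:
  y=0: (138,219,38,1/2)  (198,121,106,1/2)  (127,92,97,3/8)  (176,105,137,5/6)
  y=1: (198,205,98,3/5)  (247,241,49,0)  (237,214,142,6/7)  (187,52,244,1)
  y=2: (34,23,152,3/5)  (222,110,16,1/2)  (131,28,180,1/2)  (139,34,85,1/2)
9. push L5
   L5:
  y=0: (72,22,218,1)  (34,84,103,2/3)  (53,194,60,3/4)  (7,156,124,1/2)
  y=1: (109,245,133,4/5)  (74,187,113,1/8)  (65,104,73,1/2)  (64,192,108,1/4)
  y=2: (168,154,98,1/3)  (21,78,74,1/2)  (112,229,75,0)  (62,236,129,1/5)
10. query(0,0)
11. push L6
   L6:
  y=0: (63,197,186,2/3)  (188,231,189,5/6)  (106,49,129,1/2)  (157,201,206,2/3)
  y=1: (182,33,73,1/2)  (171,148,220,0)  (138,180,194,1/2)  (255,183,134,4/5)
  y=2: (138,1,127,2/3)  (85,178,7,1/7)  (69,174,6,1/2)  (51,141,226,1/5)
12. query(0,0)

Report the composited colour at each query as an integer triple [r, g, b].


query (1,0) [L1,L2] — begin 0,0,0
after L1 α=1/2: [197/2, 53, 53]
after L2 α=1/2: [407/4, 47, 295/2]
rounded: [102, 47, 148]

(0,0) stack=L1,L2; from [0,0,0]:
L1 α=1/3: [199/3, 109/3, 34]
L2 α=3/5: [1073/15, 220/3, 797/5]
rounded: [72, 73, 159]

query (3,0) [L1,L2] — begin 0,0,0
after L1 α=3/4: [165, 201/2, 3]
after L2 α=6/7: [1125/7, 1917/14, 1215/7]
→ [161, 137, 174]

query (2,2) [L1,L2,L3] — begin 0,0,0
+L1 (α=1/5) → [21, 31, 129/5]
+L2 (α=1/3) → [97, 175/3, 323/15]
+L3 (α=1/2) → [195/2, 215/3, 619/15]
→ [98, 72, 41]

(0,0) stack=L1,L2,L3,L4,L5; from [0,0,0]:
L1 α=1/3: [199/3, 109/3, 34]
L2 α=3/5: [1073/15, 220/3, 797/5]
L3 α=1/2: [1204/15, 277/6, 796/5]
L4 α=1/2: [1637/15, 1591/12, 493/5]
L5 α=1: [72, 22, 218]
→ [72, 22, 218]

at x=0,y=0 over L1,L2,L3,L4,L5,L6:
after L1 α=1/3: [199/3, 109/3, 34]
after L2 α=3/5: [1073/15, 220/3, 797/5]
after L3 α=1/2: [1204/15, 277/6, 796/5]
after L4 α=1/2: [1637/15, 1591/12, 493/5]
after L5 α=1: [72, 22, 218]
after L6 α=2/3: [66, 416/3, 590/3]
→ [66, 139, 197]


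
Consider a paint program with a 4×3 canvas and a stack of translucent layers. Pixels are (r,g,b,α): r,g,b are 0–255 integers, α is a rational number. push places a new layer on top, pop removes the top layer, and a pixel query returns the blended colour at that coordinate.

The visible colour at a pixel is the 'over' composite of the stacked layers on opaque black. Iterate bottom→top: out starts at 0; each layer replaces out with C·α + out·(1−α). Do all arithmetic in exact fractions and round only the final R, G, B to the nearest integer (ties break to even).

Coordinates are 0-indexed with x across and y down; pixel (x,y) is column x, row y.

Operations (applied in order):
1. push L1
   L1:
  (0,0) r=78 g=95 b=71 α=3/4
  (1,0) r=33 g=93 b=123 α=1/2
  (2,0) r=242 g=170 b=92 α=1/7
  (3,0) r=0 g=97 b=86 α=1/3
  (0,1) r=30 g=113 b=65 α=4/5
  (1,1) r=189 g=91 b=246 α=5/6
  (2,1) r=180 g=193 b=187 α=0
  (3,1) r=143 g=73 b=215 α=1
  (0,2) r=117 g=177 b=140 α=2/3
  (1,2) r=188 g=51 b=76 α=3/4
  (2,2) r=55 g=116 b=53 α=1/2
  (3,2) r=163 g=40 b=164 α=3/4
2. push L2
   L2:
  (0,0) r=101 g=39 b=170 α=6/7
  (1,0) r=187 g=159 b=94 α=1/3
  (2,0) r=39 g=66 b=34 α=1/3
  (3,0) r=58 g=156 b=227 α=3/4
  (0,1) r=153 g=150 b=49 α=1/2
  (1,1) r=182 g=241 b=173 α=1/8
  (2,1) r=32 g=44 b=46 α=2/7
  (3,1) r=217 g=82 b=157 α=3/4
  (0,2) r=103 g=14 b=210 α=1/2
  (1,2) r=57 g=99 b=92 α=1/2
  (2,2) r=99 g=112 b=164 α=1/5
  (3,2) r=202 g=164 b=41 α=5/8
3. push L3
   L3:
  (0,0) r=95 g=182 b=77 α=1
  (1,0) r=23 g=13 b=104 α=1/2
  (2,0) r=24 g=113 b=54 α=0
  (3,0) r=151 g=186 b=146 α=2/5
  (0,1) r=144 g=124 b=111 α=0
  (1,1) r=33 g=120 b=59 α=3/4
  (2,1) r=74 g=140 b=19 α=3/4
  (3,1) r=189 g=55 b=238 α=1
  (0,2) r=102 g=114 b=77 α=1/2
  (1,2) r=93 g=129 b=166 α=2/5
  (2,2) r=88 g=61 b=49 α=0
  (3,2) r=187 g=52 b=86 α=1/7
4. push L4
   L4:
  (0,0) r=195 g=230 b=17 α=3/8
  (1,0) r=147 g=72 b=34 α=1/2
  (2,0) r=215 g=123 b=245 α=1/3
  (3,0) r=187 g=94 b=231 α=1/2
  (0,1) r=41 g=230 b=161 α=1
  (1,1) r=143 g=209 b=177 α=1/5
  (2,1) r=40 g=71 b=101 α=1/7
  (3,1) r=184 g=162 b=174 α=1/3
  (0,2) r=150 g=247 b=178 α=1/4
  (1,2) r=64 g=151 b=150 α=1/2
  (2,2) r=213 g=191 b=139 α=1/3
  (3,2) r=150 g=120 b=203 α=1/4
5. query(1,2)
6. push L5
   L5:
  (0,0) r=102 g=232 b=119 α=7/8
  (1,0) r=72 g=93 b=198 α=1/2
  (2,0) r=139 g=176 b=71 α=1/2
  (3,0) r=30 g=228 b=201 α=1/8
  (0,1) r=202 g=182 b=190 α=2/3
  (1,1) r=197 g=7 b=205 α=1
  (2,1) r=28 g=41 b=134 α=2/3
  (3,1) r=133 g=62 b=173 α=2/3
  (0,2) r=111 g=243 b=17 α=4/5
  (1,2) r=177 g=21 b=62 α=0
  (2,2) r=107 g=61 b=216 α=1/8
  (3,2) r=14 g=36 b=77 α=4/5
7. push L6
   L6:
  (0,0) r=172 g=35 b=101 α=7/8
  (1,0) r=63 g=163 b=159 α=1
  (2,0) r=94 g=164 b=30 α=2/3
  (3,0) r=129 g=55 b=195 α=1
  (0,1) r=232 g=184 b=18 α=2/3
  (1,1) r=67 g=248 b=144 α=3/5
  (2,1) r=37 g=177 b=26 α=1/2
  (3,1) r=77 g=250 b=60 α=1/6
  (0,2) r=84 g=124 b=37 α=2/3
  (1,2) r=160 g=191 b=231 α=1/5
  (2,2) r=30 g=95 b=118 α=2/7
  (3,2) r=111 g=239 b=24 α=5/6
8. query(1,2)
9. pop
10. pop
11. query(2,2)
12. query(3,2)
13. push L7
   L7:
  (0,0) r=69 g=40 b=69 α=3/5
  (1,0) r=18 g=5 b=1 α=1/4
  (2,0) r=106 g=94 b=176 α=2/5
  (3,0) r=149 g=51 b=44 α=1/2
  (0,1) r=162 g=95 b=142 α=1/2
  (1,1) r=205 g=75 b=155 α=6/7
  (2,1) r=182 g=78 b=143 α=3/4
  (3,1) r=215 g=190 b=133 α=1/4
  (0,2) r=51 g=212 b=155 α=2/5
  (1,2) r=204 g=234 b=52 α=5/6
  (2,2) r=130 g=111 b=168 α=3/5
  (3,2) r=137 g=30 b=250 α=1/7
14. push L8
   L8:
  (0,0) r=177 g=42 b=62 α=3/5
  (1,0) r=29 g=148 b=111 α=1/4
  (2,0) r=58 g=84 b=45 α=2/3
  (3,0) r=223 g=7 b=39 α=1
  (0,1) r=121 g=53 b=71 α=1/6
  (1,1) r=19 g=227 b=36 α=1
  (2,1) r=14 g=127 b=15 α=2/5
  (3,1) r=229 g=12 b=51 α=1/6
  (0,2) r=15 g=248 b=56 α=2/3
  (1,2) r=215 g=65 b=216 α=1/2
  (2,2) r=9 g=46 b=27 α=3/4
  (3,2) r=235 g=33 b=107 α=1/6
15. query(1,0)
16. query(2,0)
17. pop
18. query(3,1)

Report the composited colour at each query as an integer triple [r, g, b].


at x=1,y=2 over L1,L2,L3,L4:
+L1 (α=3/4) → [141, 153/4, 57]
+L2 (α=1/2) → [99, 549/8, 149/2]
+L3 (α=2/5) → [483/5, 3711/40, 1111/10]
+L4 (α=1/2) → [803/10, 9751/80, 2611/20]
= [80, 122, 131]

query (1,2) [L1,L2,L3,L4,L5,L6] — begin 0,0,0
L1 α=3/4: [141, 153/4, 57]
L2 α=1/2: [99, 549/8, 149/2]
L3 α=2/5: [483/5, 3711/40, 1111/10]
L4 α=1/2: [803/10, 9751/80, 2611/20]
L5 α=0: [803/10, 9751/80, 2611/20]
L6 α=1/5: [2406/25, 13571/100, 3766/25]
→ [96, 136, 151]

(2,2) stack=L1,L2,L3,L4; from [0,0,0]:
L1 α=1/2: [55/2, 58, 53/2]
L2 α=1/5: [209/5, 344/5, 54]
L3 α=0: [209/5, 344/5, 54]
L4 α=1/3: [1483/15, 1643/15, 247/3]
→ [99, 110, 82]

(3,2) stack=L1,L2,L3,L4; from [0,0,0]:
L1 α=3/4: [489/4, 30, 123]
L2 α=5/8: [5507/32, 455/4, 287/4]
L3 α=1/7: [19513/112, 1469/14, 1033/14]
L4 α=1/4: [75339/448, 6087/56, 5941/56]
rounded: [168, 109, 106]

at x=1,y=0 over L1,L2,L3,L4,L7,L8:
+L1 (α=1/2) → [33/2, 93/2, 123/2]
+L2 (α=1/3) → [220/3, 84, 217/3]
+L3 (α=1/2) → [289/6, 97/2, 529/6]
+L4 (α=1/2) → [1171/12, 241/4, 733/12]
+L7 (α=1/4) → [1243/16, 743/16, 737/16]
+L8 (α=1/4) → [4193/64, 4597/64, 3987/64]
= [66, 72, 62]

query (2,0) [L1,L2,L3,L4,L7,L8] — begin 0,0,0
L1 α=1/7: [242/7, 170/7, 92/7]
L2 α=1/3: [757/21, 802/21, 422/21]
L3 α=0: [757/21, 802/21, 422/21]
L4 α=1/3: [6029/63, 4187/63, 5989/63]
L7 α=2/5: [10481/105, 1627/21, 13381/105]
L8 α=2/3: [22661/315, 5155/63, 22831/315]
= [72, 82, 72]

(3,1) stack=L1,L2,L3,L4,L7; from [0,0,0]:
after L1 α=1: [143, 73, 215]
after L2 α=3/4: [397/2, 319/4, 343/2]
after L3 α=1: [189, 55, 238]
after L4 α=1/3: [562/3, 272/3, 650/3]
after L7 α=1/4: [777/4, 231/2, 783/4]
rounded: [194, 116, 196]


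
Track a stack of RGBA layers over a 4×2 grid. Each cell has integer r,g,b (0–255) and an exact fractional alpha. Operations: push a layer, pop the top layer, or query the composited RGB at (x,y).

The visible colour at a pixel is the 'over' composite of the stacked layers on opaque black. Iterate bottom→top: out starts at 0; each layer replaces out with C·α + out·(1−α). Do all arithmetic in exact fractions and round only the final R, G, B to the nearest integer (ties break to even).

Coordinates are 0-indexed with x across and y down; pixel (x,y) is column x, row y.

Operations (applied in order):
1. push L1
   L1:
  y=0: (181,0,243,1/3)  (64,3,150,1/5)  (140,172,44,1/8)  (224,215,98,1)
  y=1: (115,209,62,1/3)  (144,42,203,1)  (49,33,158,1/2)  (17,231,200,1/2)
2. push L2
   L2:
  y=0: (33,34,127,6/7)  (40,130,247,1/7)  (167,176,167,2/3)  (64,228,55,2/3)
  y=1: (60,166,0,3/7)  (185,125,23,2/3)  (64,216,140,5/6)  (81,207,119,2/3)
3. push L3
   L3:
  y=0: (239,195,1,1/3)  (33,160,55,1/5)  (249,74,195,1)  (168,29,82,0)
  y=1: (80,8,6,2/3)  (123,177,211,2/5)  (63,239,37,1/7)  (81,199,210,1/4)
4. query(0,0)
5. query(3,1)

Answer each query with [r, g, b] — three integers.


(0,0) stack=L1,L2,L3; from [0,0,0]:
+L1 (α=1/3) → [181/3, 0, 81]
+L2 (α=6/7) → [775/21, 204/7, 843/7]
+L3 (α=1/3) → [6569/63, 591/7, 1693/21]
= [104, 84, 81]

query (3,1) [L1,L2,L3] — begin 0,0,0
+L1 (α=1/2) → [17/2, 231/2, 100]
+L2 (α=2/3) → [341/6, 353/2, 338/3]
+L3 (α=1/4) → [503/8, 1457/8, 137]
= [63, 182, 137]


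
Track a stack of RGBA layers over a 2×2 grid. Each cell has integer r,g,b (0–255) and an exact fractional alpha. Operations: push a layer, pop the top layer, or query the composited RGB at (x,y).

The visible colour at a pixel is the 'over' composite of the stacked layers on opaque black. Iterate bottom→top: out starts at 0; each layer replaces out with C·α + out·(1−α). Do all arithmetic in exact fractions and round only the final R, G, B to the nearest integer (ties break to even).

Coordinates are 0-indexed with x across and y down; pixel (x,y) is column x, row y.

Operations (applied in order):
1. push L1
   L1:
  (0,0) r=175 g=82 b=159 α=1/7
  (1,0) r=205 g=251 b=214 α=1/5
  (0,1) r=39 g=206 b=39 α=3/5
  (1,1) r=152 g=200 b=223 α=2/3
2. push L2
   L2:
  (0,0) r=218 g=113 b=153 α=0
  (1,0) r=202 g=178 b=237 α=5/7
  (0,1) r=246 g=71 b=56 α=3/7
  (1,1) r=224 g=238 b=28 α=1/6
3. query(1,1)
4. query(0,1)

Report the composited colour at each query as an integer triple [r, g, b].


at x=1,y=1 over L1,L2:
after L1 α=2/3: [304/3, 400/3, 446/3]
after L2 α=1/6: [1096/9, 1357/9, 1157/9]
= [122, 151, 129]

query (0,1) [L1,L2] — begin 0,0,0
after L1 α=3/5: [117/5, 618/5, 117/5]
after L2 α=3/7: [594/5, 3537/35, 1308/35]
rounded: [119, 101, 37]


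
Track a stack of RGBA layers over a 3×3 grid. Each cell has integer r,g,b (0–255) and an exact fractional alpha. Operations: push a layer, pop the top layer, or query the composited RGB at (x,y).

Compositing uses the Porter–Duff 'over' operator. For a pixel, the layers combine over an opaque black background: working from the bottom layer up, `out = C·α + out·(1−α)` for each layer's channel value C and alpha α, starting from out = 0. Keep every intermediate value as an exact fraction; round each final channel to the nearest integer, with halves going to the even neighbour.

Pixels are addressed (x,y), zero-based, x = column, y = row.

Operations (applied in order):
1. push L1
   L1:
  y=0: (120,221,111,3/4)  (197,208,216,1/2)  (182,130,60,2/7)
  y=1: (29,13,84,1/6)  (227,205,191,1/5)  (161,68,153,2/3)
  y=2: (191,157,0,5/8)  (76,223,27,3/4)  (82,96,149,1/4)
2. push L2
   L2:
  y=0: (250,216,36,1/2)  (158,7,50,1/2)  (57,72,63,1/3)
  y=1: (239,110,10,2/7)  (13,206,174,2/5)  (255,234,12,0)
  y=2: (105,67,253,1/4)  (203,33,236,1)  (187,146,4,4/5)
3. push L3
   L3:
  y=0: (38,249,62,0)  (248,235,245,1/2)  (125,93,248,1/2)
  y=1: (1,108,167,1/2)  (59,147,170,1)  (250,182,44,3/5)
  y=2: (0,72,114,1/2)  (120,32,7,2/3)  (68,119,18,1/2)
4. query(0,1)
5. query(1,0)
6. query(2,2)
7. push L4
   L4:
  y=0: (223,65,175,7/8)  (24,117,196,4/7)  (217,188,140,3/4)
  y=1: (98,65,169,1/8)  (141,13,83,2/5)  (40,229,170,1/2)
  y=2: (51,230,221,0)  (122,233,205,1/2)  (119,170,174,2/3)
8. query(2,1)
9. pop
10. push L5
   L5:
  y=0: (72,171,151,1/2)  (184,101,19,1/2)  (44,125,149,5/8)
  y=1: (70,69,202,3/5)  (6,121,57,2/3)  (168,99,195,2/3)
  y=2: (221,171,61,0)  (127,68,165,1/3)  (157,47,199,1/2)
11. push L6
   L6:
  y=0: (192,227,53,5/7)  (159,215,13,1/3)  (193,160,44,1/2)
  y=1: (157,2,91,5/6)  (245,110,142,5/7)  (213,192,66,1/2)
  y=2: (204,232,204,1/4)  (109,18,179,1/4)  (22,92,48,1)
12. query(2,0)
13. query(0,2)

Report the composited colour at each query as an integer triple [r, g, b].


(0,1) stack=L1,L2,L3; from [0,0,0]:
L1 α=1/6: [29/6, 13/6, 14]
L2 α=2/7: [3013/42, 1385/42, 90/7]
L3 α=1/2: [3055/84, 5921/84, 1259/14]
= [36, 70, 90]

(1,0) stack=L1,L2,L3; from [0,0,0]:
+L1 (α=1/2) → [197/2, 104, 108]
+L2 (α=1/2) → [513/4, 111/2, 79]
+L3 (α=1/2) → [1505/8, 581/4, 162]
= [188, 145, 162]

(2,2) stack=L1,L2,L3; from [0,0,0]:
L1 α=1/4: [41/2, 24, 149/4]
L2 α=4/5: [1537/10, 608/5, 213/20]
L3 α=1/2: [2217/20, 1203/10, 573/40]
→ [111, 120, 14]

at x=2,y=1 over L1,L2,L3,L4:
+L1 (α=2/3) → [322/3, 136/3, 102]
+L2 (α=0) → [322/3, 136/3, 102]
+L3 (α=3/5) → [2894/15, 382/3, 336/5]
+L4 (α=1/2) → [1747/15, 1069/6, 593/5]
= [116, 178, 119]

query (2,0) [L1,L2,L3,L5,L6] — begin 0,0,0
+L1 (α=2/7) → [52, 260/7, 120/7]
+L2 (α=1/3) → [161/3, 1024/21, 227/7]
+L3 (α=1/2) → [268/3, 2977/42, 1963/14]
+L5 (α=5/8) → [61, 11727/112, 16319/112]
+L6 (α=1/2) → [127, 29647/224, 21247/224]
rounded: [127, 132, 95]

query (0,2) [L1,L2,L3,L5,L6] — begin 0,0,0
+L1 (α=5/8) → [955/8, 785/8, 0]
+L2 (α=1/4) → [3705/32, 2891/32, 253/4]
+L3 (α=1/2) → [3705/64, 5195/64, 709/8]
+L5 (α=0) → [3705/64, 5195/64, 709/8]
+L6 (α=1/4) → [24171/256, 30433/256, 3759/32]
→ [94, 119, 117]


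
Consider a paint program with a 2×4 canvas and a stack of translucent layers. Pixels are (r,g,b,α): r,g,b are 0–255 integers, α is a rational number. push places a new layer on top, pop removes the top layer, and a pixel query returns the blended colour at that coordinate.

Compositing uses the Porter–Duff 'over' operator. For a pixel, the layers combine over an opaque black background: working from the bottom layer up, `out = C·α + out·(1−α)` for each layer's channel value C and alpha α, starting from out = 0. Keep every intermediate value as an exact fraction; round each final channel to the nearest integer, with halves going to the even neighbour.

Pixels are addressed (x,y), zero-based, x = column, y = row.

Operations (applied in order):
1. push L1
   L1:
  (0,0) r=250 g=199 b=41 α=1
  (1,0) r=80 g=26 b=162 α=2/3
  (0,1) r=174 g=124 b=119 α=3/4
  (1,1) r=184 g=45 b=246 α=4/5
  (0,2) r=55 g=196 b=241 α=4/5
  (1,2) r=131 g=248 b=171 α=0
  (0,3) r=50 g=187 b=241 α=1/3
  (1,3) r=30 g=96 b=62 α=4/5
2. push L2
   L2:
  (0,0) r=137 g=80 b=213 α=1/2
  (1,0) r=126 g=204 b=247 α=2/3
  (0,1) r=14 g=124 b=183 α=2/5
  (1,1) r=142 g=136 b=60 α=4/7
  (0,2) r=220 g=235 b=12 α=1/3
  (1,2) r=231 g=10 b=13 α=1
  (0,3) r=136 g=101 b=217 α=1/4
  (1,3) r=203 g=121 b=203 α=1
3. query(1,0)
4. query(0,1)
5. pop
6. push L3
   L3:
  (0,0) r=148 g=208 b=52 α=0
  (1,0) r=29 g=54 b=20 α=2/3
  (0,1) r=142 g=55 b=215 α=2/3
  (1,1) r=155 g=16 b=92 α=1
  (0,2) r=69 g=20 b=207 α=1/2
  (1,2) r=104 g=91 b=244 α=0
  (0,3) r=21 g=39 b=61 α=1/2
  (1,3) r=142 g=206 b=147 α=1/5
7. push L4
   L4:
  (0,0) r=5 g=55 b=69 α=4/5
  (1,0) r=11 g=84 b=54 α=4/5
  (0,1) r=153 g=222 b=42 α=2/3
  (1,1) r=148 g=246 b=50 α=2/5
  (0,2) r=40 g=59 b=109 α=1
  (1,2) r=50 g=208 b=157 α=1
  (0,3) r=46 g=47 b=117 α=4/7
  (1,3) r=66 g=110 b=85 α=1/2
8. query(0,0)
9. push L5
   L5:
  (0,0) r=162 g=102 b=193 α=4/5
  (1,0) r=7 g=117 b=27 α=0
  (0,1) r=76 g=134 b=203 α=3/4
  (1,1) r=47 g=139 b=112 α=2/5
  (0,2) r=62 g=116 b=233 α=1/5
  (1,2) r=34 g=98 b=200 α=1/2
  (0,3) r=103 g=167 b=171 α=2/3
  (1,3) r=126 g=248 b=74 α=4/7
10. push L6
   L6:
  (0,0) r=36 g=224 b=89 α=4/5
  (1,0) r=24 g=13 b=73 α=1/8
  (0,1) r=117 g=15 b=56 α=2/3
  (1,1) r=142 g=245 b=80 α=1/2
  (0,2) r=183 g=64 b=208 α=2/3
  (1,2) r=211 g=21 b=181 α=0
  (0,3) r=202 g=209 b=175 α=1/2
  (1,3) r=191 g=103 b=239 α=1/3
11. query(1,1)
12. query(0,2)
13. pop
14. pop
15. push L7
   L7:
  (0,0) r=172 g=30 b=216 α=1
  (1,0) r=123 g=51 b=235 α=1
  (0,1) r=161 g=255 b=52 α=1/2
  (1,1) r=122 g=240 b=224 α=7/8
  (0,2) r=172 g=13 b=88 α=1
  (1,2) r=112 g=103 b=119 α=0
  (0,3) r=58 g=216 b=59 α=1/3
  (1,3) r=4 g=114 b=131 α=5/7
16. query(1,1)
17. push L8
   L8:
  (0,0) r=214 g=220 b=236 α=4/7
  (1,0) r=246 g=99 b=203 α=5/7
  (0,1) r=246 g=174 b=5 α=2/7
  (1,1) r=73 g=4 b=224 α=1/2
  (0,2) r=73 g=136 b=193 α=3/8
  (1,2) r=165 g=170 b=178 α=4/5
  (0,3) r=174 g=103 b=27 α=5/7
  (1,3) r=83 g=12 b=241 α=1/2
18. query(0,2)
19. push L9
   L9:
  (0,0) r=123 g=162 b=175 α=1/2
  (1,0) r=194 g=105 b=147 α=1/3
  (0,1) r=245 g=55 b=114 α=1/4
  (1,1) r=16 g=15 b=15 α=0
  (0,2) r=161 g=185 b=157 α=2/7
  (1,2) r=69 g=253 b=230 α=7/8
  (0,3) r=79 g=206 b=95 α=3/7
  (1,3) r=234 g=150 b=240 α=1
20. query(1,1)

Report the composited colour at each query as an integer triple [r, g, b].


(1,0) stack=L1,L2; from [0,0,0]:
L1 α=2/3: [160/3, 52/3, 108]
L2 α=2/3: [916/9, 1276/9, 602/3]
= [102, 142, 201]

at x=0,y=1 over L1,L2:
+L1 (α=3/4) → [261/2, 93, 357/4]
+L2 (α=2/5) → [839/10, 527/5, 507/4]
→ [84, 105, 127]

query (0,0) [L1,L3,L4] — begin 0,0,0
+L1 (α=1) → [250, 199, 41]
+L3 (α=0) → [250, 199, 41]
+L4 (α=4/5) → [54, 419/5, 317/5]
= [54, 84, 63]

at x=1,y=1 over L1,L3,L4,L5,L6:
after L1 α=4/5: [736/5, 36, 984/5]
after L3 α=1: [155, 16, 92]
after L4 α=2/5: [761/5, 108, 376/5]
after L5 α=2/5: [2753/25, 602/5, 2248/25]
after L6 α=1/2: [6303/50, 1827/10, 2124/25]
= [126, 183, 85]

at x=0,y=2 over L1,L3,L4,L5,L6:
L1 α=4/5: [44, 784/5, 964/5]
L3 α=1/2: [113/2, 442/5, 1999/10]
L4 α=1: [40, 59, 109]
L5 α=1/5: [222/5, 352/5, 669/5]
L6 α=2/3: [684/5, 992/15, 2749/15]
→ [137, 66, 183]

(1,1) stack=L1,L3,L4,L7; from [0,0,0]:
+L1 (α=4/5) → [736/5, 36, 984/5]
+L3 (α=1) → [155, 16, 92]
+L4 (α=2/5) → [761/5, 108, 376/5]
+L7 (α=7/8) → [5031/40, 447/2, 1027/5]
→ [126, 224, 205]

(0,2) stack=L1,L3,L4,L7,L8; from [0,0,0]:
L1 α=4/5: [44, 784/5, 964/5]
L3 α=1/2: [113/2, 442/5, 1999/10]
L4 α=1: [40, 59, 109]
L7 α=1: [172, 13, 88]
L8 α=3/8: [1079/8, 473/8, 1019/8]
= [135, 59, 127]

(1,1) stack=L1,L3,L4,L7,L8,L9; from [0,0,0]:
+L1 (α=4/5) → [736/5, 36, 984/5]
+L3 (α=1) → [155, 16, 92]
+L4 (α=2/5) → [761/5, 108, 376/5]
+L7 (α=7/8) → [5031/40, 447/2, 1027/5]
+L8 (α=1/2) → [7951/80, 455/4, 2147/10]
+L9 (α=0) → [7951/80, 455/4, 2147/10]
→ [99, 114, 215]
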